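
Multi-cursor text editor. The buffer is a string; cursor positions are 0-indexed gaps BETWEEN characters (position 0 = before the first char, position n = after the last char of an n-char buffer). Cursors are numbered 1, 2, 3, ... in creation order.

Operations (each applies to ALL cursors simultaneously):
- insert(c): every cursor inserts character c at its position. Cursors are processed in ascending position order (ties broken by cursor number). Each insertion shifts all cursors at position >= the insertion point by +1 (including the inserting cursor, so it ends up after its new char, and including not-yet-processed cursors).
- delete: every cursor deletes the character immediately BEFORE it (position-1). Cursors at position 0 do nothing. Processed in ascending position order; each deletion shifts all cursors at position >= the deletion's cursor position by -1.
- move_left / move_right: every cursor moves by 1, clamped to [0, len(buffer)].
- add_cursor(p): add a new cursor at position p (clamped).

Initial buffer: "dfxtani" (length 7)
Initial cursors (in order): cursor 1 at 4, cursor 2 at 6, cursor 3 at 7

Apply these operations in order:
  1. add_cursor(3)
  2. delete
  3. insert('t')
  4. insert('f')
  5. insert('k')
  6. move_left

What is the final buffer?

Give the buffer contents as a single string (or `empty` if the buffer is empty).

After op 1 (add_cursor(3)): buffer="dfxtani" (len 7), cursors c4@3 c1@4 c2@6 c3@7, authorship .......
After op 2 (delete): buffer="dfa" (len 3), cursors c1@2 c4@2 c2@3 c3@3, authorship ...
After op 3 (insert('t')): buffer="dfttatt" (len 7), cursors c1@4 c4@4 c2@7 c3@7, authorship ..14.23
After op 4 (insert('f')): buffer="dfttffattff" (len 11), cursors c1@6 c4@6 c2@11 c3@11, authorship ..1414.2323
After op 5 (insert('k')): buffer="dfttffkkattffkk" (len 15), cursors c1@8 c4@8 c2@15 c3@15, authorship ..141414.232323
After op 6 (move_left): buffer="dfttffkkattffkk" (len 15), cursors c1@7 c4@7 c2@14 c3@14, authorship ..141414.232323

Answer: dfttffkkattffkk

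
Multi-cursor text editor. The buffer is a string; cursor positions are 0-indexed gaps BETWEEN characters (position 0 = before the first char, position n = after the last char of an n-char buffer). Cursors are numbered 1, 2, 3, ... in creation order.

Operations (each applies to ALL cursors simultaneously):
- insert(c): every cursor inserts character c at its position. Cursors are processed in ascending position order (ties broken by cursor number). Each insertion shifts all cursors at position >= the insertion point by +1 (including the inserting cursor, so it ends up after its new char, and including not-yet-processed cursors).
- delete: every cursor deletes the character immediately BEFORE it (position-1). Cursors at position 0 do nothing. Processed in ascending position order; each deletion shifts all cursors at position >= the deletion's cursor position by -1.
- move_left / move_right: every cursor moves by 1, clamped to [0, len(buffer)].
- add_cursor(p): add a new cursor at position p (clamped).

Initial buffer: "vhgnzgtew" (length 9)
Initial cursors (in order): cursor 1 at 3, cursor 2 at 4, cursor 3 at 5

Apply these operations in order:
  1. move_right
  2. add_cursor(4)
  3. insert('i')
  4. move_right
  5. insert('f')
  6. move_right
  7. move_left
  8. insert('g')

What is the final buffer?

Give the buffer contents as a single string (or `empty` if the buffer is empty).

Answer: vhgniizffggigfgitfgew

Derivation:
After op 1 (move_right): buffer="vhgnzgtew" (len 9), cursors c1@4 c2@5 c3@6, authorship .........
After op 2 (add_cursor(4)): buffer="vhgnzgtew" (len 9), cursors c1@4 c4@4 c2@5 c3@6, authorship .........
After op 3 (insert('i')): buffer="vhgniizigitew" (len 13), cursors c1@6 c4@6 c2@8 c3@10, authorship ....14.2.3...
After op 4 (move_right): buffer="vhgniizigitew" (len 13), cursors c1@7 c4@7 c2@9 c3@11, authorship ....14.2.3...
After op 5 (insert('f')): buffer="vhgniizffigfitfew" (len 17), cursors c1@9 c4@9 c2@12 c3@15, authorship ....14.142.23.3..
After op 6 (move_right): buffer="vhgniizffigfitfew" (len 17), cursors c1@10 c4@10 c2@13 c3@16, authorship ....14.142.23.3..
After op 7 (move_left): buffer="vhgniizffigfitfew" (len 17), cursors c1@9 c4@9 c2@12 c3@15, authorship ....14.142.23.3..
After op 8 (insert('g')): buffer="vhgniizffggigfgitfgew" (len 21), cursors c1@11 c4@11 c2@15 c3@19, authorship ....14.14142.223.33..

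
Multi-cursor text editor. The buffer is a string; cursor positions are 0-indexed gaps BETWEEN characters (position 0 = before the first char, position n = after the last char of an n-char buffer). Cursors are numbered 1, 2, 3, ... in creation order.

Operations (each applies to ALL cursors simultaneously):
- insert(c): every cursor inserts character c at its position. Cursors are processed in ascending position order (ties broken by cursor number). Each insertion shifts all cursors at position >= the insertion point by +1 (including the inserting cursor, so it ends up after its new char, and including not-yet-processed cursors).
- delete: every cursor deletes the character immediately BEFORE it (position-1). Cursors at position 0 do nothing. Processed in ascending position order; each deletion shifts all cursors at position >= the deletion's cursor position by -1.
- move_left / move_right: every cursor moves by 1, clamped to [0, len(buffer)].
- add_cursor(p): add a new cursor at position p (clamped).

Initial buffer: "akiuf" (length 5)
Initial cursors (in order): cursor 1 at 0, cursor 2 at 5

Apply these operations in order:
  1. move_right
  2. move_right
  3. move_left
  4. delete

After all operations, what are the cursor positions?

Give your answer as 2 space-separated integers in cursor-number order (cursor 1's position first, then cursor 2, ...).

Answer: 0 2

Derivation:
After op 1 (move_right): buffer="akiuf" (len 5), cursors c1@1 c2@5, authorship .....
After op 2 (move_right): buffer="akiuf" (len 5), cursors c1@2 c2@5, authorship .....
After op 3 (move_left): buffer="akiuf" (len 5), cursors c1@1 c2@4, authorship .....
After op 4 (delete): buffer="kif" (len 3), cursors c1@0 c2@2, authorship ...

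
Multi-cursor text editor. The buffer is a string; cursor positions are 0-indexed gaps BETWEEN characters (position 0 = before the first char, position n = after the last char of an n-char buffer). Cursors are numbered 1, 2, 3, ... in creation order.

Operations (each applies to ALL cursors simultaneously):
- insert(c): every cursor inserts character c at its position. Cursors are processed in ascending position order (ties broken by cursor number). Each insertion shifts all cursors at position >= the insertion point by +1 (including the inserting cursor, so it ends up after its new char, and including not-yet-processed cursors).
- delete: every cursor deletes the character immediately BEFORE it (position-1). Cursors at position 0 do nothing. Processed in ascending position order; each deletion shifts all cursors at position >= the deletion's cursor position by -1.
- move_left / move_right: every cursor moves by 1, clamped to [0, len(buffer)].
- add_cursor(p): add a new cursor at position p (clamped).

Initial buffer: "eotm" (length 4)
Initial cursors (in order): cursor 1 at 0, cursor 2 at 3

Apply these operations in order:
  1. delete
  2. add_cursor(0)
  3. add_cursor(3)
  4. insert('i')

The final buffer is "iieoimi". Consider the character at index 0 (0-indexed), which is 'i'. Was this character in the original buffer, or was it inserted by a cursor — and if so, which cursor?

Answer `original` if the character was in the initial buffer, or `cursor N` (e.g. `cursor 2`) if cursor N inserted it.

After op 1 (delete): buffer="eom" (len 3), cursors c1@0 c2@2, authorship ...
After op 2 (add_cursor(0)): buffer="eom" (len 3), cursors c1@0 c3@0 c2@2, authorship ...
After op 3 (add_cursor(3)): buffer="eom" (len 3), cursors c1@0 c3@0 c2@2 c4@3, authorship ...
After op 4 (insert('i')): buffer="iieoimi" (len 7), cursors c1@2 c3@2 c2@5 c4@7, authorship 13..2.4
Authorship (.=original, N=cursor N): 1 3 . . 2 . 4
Index 0: author = 1

Answer: cursor 1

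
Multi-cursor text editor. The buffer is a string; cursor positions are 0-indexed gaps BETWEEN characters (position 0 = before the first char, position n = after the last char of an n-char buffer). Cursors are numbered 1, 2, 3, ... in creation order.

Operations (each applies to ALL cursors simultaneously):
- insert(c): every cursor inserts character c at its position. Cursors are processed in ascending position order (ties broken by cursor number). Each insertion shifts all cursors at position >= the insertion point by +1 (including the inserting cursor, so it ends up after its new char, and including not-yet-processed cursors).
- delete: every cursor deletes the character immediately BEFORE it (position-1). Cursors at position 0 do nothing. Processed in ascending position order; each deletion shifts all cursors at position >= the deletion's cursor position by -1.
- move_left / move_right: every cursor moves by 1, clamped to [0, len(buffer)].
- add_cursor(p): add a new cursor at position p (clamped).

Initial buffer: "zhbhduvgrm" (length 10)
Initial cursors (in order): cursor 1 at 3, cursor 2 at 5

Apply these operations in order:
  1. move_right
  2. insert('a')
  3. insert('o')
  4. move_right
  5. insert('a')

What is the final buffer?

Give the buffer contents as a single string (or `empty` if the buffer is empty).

Answer: zhbhaodauaovagrm

Derivation:
After op 1 (move_right): buffer="zhbhduvgrm" (len 10), cursors c1@4 c2@6, authorship ..........
After op 2 (insert('a')): buffer="zhbhaduavgrm" (len 12), cursors c1@5 c2@8, authorship ....1..2....
After op 3 (insert('o')): buffer="zhbhaoduaovgrm" (len 14), cursors c1@6 c2@10, authorship ....11..22....
After op 4 (move_right): buffer="zhbhaoduaovgrm" (len 14), cursors c1@7 c2@11, authorship ....11..22....
After op 5 (insert('a')): buffer="zhbhaodauaovagrm" (len 16), cursors c1@8 c2@13, authorship ....11.1.22.2...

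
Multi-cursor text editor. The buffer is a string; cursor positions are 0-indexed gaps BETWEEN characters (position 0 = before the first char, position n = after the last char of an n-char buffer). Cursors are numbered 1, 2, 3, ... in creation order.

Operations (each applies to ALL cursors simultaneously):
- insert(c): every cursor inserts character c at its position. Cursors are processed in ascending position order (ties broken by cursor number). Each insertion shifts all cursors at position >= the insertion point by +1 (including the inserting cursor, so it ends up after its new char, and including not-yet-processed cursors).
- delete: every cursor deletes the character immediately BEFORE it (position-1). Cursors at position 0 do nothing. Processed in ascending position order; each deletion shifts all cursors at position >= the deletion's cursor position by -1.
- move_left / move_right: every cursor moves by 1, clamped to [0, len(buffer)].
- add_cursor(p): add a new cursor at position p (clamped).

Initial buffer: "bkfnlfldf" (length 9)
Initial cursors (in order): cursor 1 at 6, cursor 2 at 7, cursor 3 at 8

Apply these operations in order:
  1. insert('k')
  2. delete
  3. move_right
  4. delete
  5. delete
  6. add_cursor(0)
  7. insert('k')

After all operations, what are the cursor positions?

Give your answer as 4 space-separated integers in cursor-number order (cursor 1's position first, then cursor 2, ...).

After op 1 (insert('k')): buffer="bkfnlfklkdkf" (len 12), cursors c1@7 c2@9 c3@11, authorship ......1.2.3.
After op 2 (delete): buffer="bkfnlfldf" (len 9), cursors c1@6 c2@7 c3@8, authorship .........
After op 3 (move_right): buffer="bkfnlfldf" (len 9), cursors c1@7 c2@8 c3@9, authorship .........
After op 4 (delete): buffer="bkfnlf" (len 6), cursors c1@6 c2@6 c3@6, authorship ......
After op 5 (delete): buffer="bkf" (len 3), cursors c1@3 c2@3 c3@3, authorship ...
After op 6 (add_cursor(0)): buffer="bkf" (len 3), cursors c4@0 c1@3 c2@3 c3@3, authorship ...
After op 7 (insert('k')): buffer="kbkfkkk" (len 7), cursors c4@1 c1@7 c2@7 c3@7, authorship 4...123

Answer: 7 7 7 1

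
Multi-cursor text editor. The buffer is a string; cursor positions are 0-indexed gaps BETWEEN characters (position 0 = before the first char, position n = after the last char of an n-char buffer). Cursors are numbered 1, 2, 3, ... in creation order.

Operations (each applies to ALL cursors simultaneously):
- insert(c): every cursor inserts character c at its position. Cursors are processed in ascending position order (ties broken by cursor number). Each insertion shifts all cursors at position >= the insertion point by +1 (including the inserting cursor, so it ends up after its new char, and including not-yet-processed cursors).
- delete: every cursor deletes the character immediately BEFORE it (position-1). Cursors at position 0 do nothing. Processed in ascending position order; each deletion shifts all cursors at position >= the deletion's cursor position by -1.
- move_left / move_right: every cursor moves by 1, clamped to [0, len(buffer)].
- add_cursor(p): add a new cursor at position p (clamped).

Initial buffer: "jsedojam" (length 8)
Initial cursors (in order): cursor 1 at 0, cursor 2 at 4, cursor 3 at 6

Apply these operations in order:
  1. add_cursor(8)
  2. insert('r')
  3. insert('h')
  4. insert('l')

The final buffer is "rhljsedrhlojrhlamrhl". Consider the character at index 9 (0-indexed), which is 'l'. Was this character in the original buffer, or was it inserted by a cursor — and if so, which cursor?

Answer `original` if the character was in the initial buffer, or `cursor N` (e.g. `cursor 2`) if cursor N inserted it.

Answer: cursor 2

Derivation:
After op 1 (add_cursor(8)): buffer="jsedojam" (len 8), cursors c1@0 c2@4 c3@6 c4@8, authorship ........
After op 2 (insert('r')): buffer="rjsedrojramr" (len 12), cursors c1@1 c2@6 c3@9 c4@12, authorship 1....2..3..4
After op 3 (insert('h')): buffer="rhjsedrhojrhamrh" (len 16), cursors c1@2 c2@8 c3@12 c4@16, authorship 11....22..33..44
After op 4 (insert('l')): buffer="rhljsedrhlojrhlamrhl" (len 20), cursors c1@3 c2@10 c3@15 c4@20, authorship 111....222..333..444
Authorship (.=original, N=cursor N): 1 1 1 . . . . 2 2 2 . . 3 3 3 . . 4 4 4
Index 9: author = 2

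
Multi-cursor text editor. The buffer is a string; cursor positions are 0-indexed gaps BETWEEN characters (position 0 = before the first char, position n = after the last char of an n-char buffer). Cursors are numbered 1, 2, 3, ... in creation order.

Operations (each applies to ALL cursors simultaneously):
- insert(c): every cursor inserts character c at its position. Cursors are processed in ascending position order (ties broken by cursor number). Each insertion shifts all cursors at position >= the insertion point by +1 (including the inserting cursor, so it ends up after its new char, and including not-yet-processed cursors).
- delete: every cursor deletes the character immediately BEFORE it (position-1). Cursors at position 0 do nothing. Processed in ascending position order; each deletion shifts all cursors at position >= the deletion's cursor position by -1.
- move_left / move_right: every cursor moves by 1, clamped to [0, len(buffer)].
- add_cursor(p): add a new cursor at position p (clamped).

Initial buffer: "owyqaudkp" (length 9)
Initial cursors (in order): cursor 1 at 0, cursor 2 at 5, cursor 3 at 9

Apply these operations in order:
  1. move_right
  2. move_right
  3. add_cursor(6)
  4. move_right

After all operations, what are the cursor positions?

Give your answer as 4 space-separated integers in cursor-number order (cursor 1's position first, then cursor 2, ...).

After op 1 (move_right): buffer="owyqaudkp" (len 9), cursors c1@1 c2@6 c3@9, authorship .........
After op 2 (move_right): buffer="owyqaudkp" (len 9), cursors c1@2 c2@7 c3@9, authorship .........
After op 3 (add_cursor(6)): buffer="owyqaudkp" (len 9), cursors c1@2 c4@6 c2@7 c3@9, authorship .........
After op 4 (move_right): buffer="owyqaudkp" (len 9), cursors c1@3 c4@7 c2@8 c3@9, authorship .........

Answer: 3 8 9 7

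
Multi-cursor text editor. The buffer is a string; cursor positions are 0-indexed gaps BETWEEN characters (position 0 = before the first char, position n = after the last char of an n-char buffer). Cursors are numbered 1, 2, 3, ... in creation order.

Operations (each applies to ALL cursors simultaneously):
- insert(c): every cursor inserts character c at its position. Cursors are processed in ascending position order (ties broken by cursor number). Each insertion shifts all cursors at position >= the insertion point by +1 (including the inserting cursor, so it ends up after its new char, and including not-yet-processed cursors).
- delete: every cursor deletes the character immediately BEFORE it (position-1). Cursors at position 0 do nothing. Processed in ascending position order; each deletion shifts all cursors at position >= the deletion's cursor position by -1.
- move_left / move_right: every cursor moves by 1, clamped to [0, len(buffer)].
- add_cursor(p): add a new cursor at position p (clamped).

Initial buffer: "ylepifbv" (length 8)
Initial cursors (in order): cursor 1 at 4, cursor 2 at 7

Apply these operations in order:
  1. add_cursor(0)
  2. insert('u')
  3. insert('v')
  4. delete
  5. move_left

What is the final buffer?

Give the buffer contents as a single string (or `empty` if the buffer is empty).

Answer: uylepuifbuv

Derivation:
After op 1 (add_cursor(0)): buffer="ylepifbv" (len 8), cursors c3@0 c1@4 c2@7, authorship ........
After op 2 (insert('u')): buffer="uylepuifbuv" (len 11), cursors c3@1 c1@6 c2@10, authorship 3....1...2.
After op 3 (insert('v')): buffer="uvylepuvifbuvv" (len 14), cursors c3@2 c1@8 c2@13, authorship 33....11...22.
After op 4 (delete): buffer="uylepuifbuv" (len 11), cursors c3@1 c1@6 c2@10, authorship 3....1...2.
After op 5 (move_left): buffer="uylepuifbuv" (len 11), cursors c3@0 c1@5 c2@9, authorship 3....1...2.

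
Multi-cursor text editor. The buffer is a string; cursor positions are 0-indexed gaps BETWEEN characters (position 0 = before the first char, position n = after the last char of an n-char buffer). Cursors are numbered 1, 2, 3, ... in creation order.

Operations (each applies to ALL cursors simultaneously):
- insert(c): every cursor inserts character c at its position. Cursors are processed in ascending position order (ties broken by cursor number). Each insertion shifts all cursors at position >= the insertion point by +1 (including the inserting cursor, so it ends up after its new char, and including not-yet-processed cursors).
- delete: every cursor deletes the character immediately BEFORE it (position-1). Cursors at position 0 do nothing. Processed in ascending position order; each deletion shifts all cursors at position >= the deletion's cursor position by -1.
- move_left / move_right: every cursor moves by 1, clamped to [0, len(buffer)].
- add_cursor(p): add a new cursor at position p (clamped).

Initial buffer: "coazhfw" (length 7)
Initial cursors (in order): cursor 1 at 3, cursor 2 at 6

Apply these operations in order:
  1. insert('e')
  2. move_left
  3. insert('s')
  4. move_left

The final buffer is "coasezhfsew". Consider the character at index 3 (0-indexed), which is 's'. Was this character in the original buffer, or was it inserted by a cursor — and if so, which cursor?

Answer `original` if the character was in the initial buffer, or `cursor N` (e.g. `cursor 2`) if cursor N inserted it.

After op 1 (insert('e')): buffer="coaezhfew" (len 9), cursors c1@4 c2@8, authorship ...1...2.
After op 2 (move_left): buffer="coaezhfew" (len 9), cursors c1@3 c2@7, authorship ...1...2.
After op 3 (insert('s')): buffer="coasezhfsew" (len 11), cursors c1@4 c2@9, authorship ...11...22.
After op 4 (move_left): buffer="coasezhfsew" (len 11), cursors c1@3 c2@8, authorship ...11...22.
Authorship (.=original, N=cursor N): . . . 1 1 . . . 2 2 .
Index 3: author = 1

Answer: cursor 1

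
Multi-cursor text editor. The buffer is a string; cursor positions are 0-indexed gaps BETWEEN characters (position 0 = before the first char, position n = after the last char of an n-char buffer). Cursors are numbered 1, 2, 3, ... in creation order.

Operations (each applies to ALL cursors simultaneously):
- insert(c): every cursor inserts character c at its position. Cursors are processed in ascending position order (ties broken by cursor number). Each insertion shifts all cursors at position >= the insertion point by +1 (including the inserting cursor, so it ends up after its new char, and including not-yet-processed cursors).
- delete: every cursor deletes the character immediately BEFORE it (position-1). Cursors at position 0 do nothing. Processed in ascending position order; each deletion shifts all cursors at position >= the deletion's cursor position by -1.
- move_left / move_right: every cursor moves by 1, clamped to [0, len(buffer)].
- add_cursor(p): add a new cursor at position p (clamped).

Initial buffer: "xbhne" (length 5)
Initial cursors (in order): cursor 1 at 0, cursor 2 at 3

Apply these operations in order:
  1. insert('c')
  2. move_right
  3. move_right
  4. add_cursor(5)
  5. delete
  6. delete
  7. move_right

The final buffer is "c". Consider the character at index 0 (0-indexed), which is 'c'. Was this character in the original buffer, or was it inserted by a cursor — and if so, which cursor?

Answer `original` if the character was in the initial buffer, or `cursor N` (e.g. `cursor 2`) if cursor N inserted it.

Answer: cursor 1

Derivation:
After op 1 (insert('c')): buffer="cxbhcne" (len 7), cursors c1@1 c2@5, authorship 1...2..
After op 2 (move_right): buffer="cxbhcne" (len 7), cursors c1@2 c2@6, authorship 1...2..
After op 3 (move_right): buffer="cxbhcne" (len 7), cursors c1@3 c2@7, authorship 1...2..
After op 4 (add_cursor(5)): buffer="cxbhcne" (len 7), cursors c1@3 c3@5 c2@7, authorship 1...2..
After op 5 (delete): buffer="cxhn" (len 4), cursors c1@2 c3@3 c2@4, authorship 1...
After op 6 (delete): buffer="c" (len 1), cursors c1@1 c2@1 c3@1, authorship 1
After op 7 (move_right): buffer="c" (len 1), cursors c1@1 c2@1 c3@1, authorship 1
Authorship (.=original, N=cursor N): 1
Index 0: author = 1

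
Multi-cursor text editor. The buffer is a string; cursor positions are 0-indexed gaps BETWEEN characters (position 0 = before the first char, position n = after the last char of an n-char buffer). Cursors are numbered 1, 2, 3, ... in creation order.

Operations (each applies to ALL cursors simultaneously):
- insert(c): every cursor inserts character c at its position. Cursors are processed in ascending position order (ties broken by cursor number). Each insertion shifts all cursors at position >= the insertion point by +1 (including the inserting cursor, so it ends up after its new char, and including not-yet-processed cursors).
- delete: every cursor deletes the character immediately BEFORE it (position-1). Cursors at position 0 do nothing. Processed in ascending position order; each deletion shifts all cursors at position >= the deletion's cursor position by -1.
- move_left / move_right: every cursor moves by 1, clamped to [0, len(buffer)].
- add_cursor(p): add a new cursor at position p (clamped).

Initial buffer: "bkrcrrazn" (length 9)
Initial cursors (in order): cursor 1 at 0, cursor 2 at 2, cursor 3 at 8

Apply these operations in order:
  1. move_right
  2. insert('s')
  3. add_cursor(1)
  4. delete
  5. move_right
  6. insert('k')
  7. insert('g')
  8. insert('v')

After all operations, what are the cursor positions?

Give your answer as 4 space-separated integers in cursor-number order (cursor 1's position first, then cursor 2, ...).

Answer: 7 12 20 7

Derivation:
After op 1 (move_right): buffer="bkrcrrazn" (len 9), cursors c1@1 c2@3 c3@9, authorship .........
After op 2 (insert('s')): buffer="bskrscrrazns" (len 12), cursors c1@2 c2@5 c3@12, authorship .1..2......3
After op 3 (add_cursor(1)): buffer="bskrscrrazns" (len 12), cursors c4@1 c1@2 c2@5 c3@12, authorship .1..2......3
After op 4 (delete): buffer="krcrrazn" (len 8), cursors c1@0 c4@0 c2@2 c3@8, authorship ........
After op 5 (move_right): buffer="krcrrazn" (len 8), cursors c1@1 c4@1 c2@3 c3@8, authorship ........
After op 6 (insert('k')): buffer="kkkrckrraznk" (len 12), cursors c1@3 c4@3 c2@6 c3@12, authorship .14..2.....3
After op 7 (insert('g')): buffer="kkkggrckgrraznkg" (len 16), cursors c1@5 c4@5 c2@9 c3@16, authorship .1414..22.....33
After op 8 (insert('v')): buffer="kkkggvvrckgvrraznkgv" (len 20), cursors c1@7 c4@7 c2@12 c3@20, authorship .141414..222.....333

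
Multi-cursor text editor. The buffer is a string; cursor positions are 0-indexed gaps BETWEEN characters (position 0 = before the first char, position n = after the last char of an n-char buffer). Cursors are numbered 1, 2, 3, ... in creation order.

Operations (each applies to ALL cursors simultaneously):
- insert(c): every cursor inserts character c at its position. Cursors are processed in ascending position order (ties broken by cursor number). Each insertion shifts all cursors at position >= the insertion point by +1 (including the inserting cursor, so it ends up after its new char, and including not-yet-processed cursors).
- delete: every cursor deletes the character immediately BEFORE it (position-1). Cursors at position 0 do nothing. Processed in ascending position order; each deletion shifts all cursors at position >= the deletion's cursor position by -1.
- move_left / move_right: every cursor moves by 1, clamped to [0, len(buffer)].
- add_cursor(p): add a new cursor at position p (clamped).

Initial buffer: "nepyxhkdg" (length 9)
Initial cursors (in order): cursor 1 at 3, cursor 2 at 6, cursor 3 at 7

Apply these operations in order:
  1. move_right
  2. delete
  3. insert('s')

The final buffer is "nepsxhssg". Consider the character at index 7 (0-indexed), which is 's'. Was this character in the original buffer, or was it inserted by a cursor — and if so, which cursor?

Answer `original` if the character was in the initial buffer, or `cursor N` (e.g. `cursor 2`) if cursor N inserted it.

Answer: cursor 3

Derivation:
After op 1 (move_right): buffer="nepyxhkdg" (len 9), cursors c1@4 c2@7 c3@8, authorship .........
After op 2 (delete): buffer="nepxhg" (len 6), cursors c1@3 c2@5 c3@5, authorship ......
After op 3 (insert('s')): buffer="nepsxhssg" (len 9), cursors c1@4 c2@8 c3@8, authorship ...1..23.
Authorship (.=original, N=cursor N): . . . 1 . . 2 3 .
Index 7: author = 3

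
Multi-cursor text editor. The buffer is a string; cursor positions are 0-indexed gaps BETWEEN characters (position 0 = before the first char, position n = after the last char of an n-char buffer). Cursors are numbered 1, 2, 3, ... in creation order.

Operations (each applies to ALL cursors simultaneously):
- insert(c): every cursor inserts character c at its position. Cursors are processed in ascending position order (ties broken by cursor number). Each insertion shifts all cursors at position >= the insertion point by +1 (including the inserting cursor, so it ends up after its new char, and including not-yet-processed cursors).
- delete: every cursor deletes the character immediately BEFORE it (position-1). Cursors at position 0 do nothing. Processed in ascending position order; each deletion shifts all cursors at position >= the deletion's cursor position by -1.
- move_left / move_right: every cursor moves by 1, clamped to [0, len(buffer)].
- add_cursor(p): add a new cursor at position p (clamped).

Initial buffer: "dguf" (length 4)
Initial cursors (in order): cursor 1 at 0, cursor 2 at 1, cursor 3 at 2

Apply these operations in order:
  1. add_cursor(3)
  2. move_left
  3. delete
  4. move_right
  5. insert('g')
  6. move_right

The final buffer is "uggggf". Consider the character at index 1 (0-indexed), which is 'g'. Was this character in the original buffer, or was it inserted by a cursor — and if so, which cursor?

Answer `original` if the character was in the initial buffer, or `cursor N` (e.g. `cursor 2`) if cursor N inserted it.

After op 1 (add_cursor(3)): buffer="dguf" (len 4), cursors c1@0 c2@1 c3@2 c4@3, authorship ....
After op 2 (move_left): buffer="dguf" (len 4), cursors c1@0 c2@0 c3@1 c4@2, authorship ....
After op 3 (delete): buffer="uf" (len 2), cursors c1@0 c2@0 c3@0 c4@0, authorship ..
After op 4 (move_right): buffer="uf" (len 2), cursors c1@1 c2@1 c3@1 c4@1, authorship ..
After op 5 (insert('g')): buffer="uggggf" (len 6), cursors c1@5 c2@5 c3@5 c4@5, authorship .1234.
After op 6 (move_right): buffer="uggggf" (len 6), cursors c1@6 c2@6 c3@6 c4@6, authorship .1234.
Authorship (.=original, N=cursor N): . 1 2 3 4 .
Index 1: author = 1

Answer: cursor 1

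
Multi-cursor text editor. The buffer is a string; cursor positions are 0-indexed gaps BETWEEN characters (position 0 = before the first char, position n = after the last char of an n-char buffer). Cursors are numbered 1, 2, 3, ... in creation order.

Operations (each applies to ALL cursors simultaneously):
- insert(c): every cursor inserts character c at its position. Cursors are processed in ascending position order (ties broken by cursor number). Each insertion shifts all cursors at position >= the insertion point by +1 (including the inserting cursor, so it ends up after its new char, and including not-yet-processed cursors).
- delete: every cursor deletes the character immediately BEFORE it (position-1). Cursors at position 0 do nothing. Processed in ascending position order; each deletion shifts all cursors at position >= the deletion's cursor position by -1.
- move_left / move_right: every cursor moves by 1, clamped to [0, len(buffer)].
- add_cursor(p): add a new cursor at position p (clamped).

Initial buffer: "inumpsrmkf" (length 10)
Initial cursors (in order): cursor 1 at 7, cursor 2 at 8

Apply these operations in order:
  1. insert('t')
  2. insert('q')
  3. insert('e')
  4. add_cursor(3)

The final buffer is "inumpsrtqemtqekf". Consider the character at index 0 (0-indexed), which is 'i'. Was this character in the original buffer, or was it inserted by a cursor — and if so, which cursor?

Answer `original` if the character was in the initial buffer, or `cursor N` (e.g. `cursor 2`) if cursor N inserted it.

After op 1 (insert('t')): buffer="inumpsrtmtkf" (len 12), cursors c1@8 c2@10, authorship .......1.2..
After op 2 (insert('q')): buffer="inumpsrtqmtqkf" (len 14), cursors c1@9 c2@12, authorship .......11.22..
After op 3 (insert('e')): buffer="inumpsrtqemtqekf" (len 16), cursors c1@10 c2@14, authorship .......111.222..
After op 4 (add_cursor(3)): buffer="inumpsrtqemtqekf" (len 16), cursors c3@3 c1@10 c2@14, authorship .......111.222..
Authorship (.=original, N=cursor N): . . . . . . . 1 1 1 . 2 2 2 . .
Index 0: author = original

Answer: original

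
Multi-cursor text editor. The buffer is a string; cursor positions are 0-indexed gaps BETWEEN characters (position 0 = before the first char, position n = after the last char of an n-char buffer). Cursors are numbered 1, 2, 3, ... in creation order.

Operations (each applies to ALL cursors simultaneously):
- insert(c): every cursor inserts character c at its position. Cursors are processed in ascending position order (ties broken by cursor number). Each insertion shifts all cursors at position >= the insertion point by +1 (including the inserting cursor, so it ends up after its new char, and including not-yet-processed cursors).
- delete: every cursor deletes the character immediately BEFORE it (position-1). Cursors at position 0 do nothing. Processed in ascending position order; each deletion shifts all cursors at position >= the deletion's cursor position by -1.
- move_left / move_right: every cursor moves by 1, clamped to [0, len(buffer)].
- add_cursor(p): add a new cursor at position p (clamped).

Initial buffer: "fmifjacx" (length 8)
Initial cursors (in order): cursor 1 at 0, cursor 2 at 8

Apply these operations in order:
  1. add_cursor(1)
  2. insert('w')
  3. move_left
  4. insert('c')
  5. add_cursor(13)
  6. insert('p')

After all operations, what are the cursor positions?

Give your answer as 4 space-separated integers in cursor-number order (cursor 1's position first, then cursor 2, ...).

Answer: 2 17 6 17

Derivation:
After op 1 (add_cursor(1)): buffer="fmifjacx" (len 8), cursors c1@0 c3@1 c2@8, authorship ........
After op 2 (insert('w')): buffer="wfwmifjacxw" (len 11), cursors c1@1 c3@3 c2@11, authorship 1.3.......2
After op 3 (move_left): buffer="wfwmifjacxw" (len 11), cursors c1@0 c3@2 c2@10, authorship 1.3.......2
After op 4 (insert('c')): buffer="cwfcwmifjacxcw" (len 14), cursors c1@1 c3@4 c2@13, authorship 11.33.......22
After op 5 (add_cursor(13)): buffer="cwfcwmifjacxcw" (len 14), cursors c1@1 c3@4 c2@13 c4@13, authorship 11.33.......22
After op 6 (insert('p')): buffer="cpwfcpwmifjacxcppw" (len 18), cursors c1@2 c3@6 c2@17 c4@17, authorship 111.333.......2242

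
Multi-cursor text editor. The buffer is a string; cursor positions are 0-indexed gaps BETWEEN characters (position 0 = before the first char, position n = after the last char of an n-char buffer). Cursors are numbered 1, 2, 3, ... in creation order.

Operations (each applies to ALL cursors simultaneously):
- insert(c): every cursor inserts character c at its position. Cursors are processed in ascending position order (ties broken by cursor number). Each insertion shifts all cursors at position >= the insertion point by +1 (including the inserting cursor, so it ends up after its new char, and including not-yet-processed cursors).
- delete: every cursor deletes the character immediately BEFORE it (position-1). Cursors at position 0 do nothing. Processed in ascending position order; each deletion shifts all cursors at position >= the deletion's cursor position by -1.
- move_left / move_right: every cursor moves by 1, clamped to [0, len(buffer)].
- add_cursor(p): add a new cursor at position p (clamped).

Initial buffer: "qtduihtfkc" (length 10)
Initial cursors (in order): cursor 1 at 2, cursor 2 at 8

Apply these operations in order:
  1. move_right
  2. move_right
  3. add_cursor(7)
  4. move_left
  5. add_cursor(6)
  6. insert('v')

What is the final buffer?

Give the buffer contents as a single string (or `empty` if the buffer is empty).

Answer: qtdvuihvvtfkvc

Derivation:
After op 1 (move_right): buffer="qtduihtfkc" (len 10), cursors c1@3 c2@9, authorship ..........
After op 2 (move_right): buffer="qtduihtfkc" (len 10), cursors c1@4 c2@10, authorship ..........
After op 3 (add_cursor(7)): buffer="qtduihtfkc" (len 10), cursors c1@4 c3@7 c2@10, authorship ..........
After op 4 (move_left): buffer="qtduihtfkc" (len 10), cursors c1@3 c3@6 c2@9, authorship ..........
After op 5 (add_cursor(6)): buffer="qtduihtfkc" (len 10), cursors c1@3 c3@6 c4@6 c2@9, authorship ..........
After op 6 (insert('v')): buffer="qtdvuihvvtfkvc" (len 14), cursors c1@4 c3@9 c4@9 c2@13, authorship ...1...34...2.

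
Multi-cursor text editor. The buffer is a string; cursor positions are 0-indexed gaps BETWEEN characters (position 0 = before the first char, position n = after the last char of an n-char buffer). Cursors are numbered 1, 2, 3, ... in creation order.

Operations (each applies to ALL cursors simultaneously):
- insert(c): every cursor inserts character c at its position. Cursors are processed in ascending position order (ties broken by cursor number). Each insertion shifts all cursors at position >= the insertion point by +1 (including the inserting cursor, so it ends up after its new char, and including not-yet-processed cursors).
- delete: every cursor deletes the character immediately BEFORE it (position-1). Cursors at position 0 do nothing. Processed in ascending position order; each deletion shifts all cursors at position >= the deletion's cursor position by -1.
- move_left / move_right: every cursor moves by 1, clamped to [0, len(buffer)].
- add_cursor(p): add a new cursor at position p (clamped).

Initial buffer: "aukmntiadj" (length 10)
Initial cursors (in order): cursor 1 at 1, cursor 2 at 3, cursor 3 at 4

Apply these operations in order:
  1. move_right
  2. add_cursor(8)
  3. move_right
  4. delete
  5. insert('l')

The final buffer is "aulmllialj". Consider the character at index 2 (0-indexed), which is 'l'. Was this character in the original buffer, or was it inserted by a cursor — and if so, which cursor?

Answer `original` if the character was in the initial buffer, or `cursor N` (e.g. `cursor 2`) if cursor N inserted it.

After op 1 (move_right): buffer="aukmntiadj" (len 10), cursors c1@2 c2@4 c3@5, authorship ..........
After op 2 (add_cursor(8)): buffer="aukmntiadj" (len 10), cursors c1@2 c2@4 c3@5 c4@8, authorship ..........
After op 3 (move_right): buffer="aukmntiadj" (len 10), cursors c1@3 c2@5 c3@6 c4@9, authorship ..........
After op 4 (delete): buffer="aumiaj" (len 6), cursors c1@2 c2@3 c3@3 c4@5, authorship ......
After op 5 (insert('l')): buffer="aulmllialj" (len 10), cursors c1@3 c2@6 c3@6 c4@9, authorship ..1.23..4.
Authorship (.=original, N=cursor N): . . 1 . 2 3 . . 4 .
Index 2: author = 1

Answer: cursor 1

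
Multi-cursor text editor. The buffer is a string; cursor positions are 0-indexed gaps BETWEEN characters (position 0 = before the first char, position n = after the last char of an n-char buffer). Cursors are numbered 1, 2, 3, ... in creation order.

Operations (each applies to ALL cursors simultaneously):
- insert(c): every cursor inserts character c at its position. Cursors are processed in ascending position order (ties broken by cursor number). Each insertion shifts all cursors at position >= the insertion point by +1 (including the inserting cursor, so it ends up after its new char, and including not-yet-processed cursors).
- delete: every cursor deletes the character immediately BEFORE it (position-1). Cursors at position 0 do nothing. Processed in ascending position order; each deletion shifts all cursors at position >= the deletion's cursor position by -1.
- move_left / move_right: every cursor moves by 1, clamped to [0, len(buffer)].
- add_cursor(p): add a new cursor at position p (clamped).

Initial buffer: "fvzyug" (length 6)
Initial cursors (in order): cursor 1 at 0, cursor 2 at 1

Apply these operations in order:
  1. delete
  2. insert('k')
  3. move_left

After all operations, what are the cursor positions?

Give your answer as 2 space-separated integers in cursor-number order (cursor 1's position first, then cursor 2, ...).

Answer: 1 1

Derivation:
After op 1 (delete): buffer="vzyug" (len 5), cursors c1@0 c2@0, authorship .....
After op 2 (insert('k')): buffer="kkvzyug" (len 7), cursors c1@2 c2@2, authorship 12.....
After op 3 (move_left): buffer="kkvzyug" (len 7), cursors c1@1 c2@1, authorship 12.....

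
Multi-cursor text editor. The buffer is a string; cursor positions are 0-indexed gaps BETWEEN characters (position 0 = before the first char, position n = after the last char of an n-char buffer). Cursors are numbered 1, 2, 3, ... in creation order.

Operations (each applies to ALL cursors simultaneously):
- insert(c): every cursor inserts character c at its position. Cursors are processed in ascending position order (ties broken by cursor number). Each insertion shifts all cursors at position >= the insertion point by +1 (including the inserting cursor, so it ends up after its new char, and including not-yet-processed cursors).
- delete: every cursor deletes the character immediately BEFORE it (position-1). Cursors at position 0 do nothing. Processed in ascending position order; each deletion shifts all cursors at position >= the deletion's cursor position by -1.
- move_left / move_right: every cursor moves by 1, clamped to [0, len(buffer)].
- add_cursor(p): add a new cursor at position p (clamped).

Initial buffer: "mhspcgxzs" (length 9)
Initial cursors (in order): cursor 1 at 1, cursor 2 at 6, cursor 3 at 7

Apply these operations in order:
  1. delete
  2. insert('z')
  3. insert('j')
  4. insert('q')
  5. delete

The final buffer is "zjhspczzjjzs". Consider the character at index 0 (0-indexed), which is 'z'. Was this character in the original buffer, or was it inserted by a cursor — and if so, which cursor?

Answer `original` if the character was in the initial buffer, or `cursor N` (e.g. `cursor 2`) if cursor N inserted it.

Answer: cursor 1

Derivation:
After op 1 (delete): buffer="hspczs" (len 6), cursors c1@0 c2@4 c3@4, authorship ......
After op 2 (insert('z')): buffer="zhspczzzs" (len 9), cursors c1@1 c2@7 c3@7, authorship 1....23..
After op 3 (insert('j')): buffer="zjhspczzjjzs" (len 12), cursors c1@2 c2@10 c3@10, authorship 11....2323..
After op 4 (insert('q')): buffer="zjqhspczzjjqqzs" (len 15), cursors c1@3 c2@13 c3@13, authorship 111....232323..
After op 5 (delete): buffer="zjhspczzjjzs" (len 12), cursors c1@2 c2@10 c3@10, authorship 11....2323..
Authorship (.=original, N=cursor N): 1 1 . . . . 2 3 2 3 . .
Index 0: author = 1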